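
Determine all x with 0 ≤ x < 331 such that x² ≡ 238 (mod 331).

Since 331 ≡ 3 (mod 4), a square root of 238 is 238^((331+1)/4) = 238^83 mod 331.
Repeated squaring: 238^2≡43, 238^4≡194, 238^8≡233, 238^16≡5, 238^32≡25, 238^64≡294 (mod 331).
238^83 = 238^(64+16+2+1) ≡ 30 (mod 331).
Check: 30² = 900 ≡ 238 (mod 331). The two roots are 30 and 301.

30, 301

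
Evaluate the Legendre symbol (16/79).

Pull out 2^4: since 79 ≡ 7 (mod 8), (2/79) = +1, so (2/79)^4 = +1.
Reached (1/79) = 1. Collecting the sign flips along the way, the symbol is +1.

1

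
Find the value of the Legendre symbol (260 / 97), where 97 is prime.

1

First reduce: 260 ≡ 66 (mod 97).
Pull out 2: since 97 ≡ 1 (mod 8), (2/97) = +1.
Reciprocity: 33 ≡ 1 and 97 ≡ 1 (mod 4), so (33/97) = +(97/33).
Reduce top mod 33: now compute (31/33).
Reciprocity: 31 ≡ 3 and 33 ≡ 1 (mod 4), so (31/33) = +(33/31).
Reduce top mod 31: now compute (2/31).
Pull out 2: since 31 ≡ 7 (mod 8), (2/31) = +1.
Reached (1/31) = 1. Collecting the sign flips along the way, the symbol is +1.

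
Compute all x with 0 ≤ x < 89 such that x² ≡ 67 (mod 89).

44, 45

89 ≡ 1 (mod 4), so we find a root by search.
Trying successive values, 44² = 1936 ≡ 67 (mod 89). The other root is 89 − 44 = 45.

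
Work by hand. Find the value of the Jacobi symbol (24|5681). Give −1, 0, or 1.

Pull out 2^3: since 5681 ≡ 1 (mod 8), (2/5681) = +1, so (2/5681)^3 = +1.
Reciprocity: 3 ≡ 3 and 5681 ≡ 1 (mod 4), so (3/5681) = +(5681/3).
Reduce top mod 3: now compute (2/3).
Pull out 2: since 3 ≡ 3 (mod 8), (2/3) = -1.
Reached (1/3) = 1. Collecting the sign flips along the way, the symbol is -1.

-1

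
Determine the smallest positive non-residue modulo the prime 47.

(2/47) = +1, so 2 is a residue.
(3/47) = +1, so 3 is a residue.
(4/47) = +1, so 4 is a residue.
(5/47) = −1, so 5 is the smallest positive non-residue mod 47.

5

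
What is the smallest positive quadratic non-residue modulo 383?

5

(2/383) = +1, so 2 is a residue.
(3/383) = +1, so 3 is a residue.
(4/383) = +1, so 4 is a residue.
(5/383) = −1, so 5 is the smallest positive non-residue mod 383.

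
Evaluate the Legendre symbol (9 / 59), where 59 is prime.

1

Euler's criterion: (9/59) ≡ 9^29 (mod 59).
9^2 ≡ 22 (mod 59)
9^4 ≡ 12 (mod 59)
9^8 ≡ 26 (mod 59)
9^16 ≡ 27 (mod 59)
9^29 = 9^(16+8+4+1) ≡ 1 (mod 59).
Result is 1, so (9/59) = 1.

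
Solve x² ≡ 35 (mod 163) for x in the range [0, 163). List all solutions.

19, 144

Since 163 ≡ 3 (mod 4), a square root of 35 is 35^((163+1)/4) = 35^41 mod 163.
Repeated squaring: 35^2≡84, 35^4≡47, 35^8≡90, 35^16≡113, 35^32≡55 (mod 163).
35^41 = 35^(32+8+1) ≡ 144 (mod 163).
Check: 144² = 20736 ≡ 35 (mod 163). The two roots are 19 and 144.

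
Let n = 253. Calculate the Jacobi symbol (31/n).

Reciprocity: 31 ≡ 3 and 253 ≡ 1 (mod 4), so (31/253) = +(253/31).
Reduce top mod 31: now compute (5/31).
Reciprocity: 5 ≡ 1 and 31 ≡ 3 (mod 4), so (5/31) = +(31/5).
Reduce top mod 5: now compute (1/5).
Reached (1/5) = 1. Collecting the sign flips along the way, the symbol is +1.

1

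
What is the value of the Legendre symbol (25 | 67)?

1

Reciprocity: 25 ≡ 1 and 67 ≡ 3 (mod 4), so (25/67) = +(67/25).
Reduce top mod 25: now compute (17/25).
Reciprocity: 17 ≡ 1 and 25 ≡ 1 (mod 4), so (17/25) = +(25/17).
Reduce top mod 17: now compute (8/17).
Pull out 2^3: since 17 ≡ 1 (mod 8), (2/17) = +1, so (2/17)^3 = +1.
Reached (1/17) = 1. Collecting the sign flips along the way, the symbol is +1.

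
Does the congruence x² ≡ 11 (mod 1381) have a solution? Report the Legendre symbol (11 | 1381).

-1

Reciprocity: 11 ≡ 3 and 1381 ≡ 1 (mod 4), so (11/1381) = +(1381/11).
Reduce top mod 11: now compute (6/11).
Pull out 2: since 11 ≡ 3 (mod 8), (2/11) = -1.
Reciprocity: 3 ≡ 3 and 11 ≡ 3 (mod 4), so (3/11) = −(11/3).
Reduce top mod 3: now compute (2/3).
Pull out 2: since 3 ≡ 3 (mod 8), (2/3) = -1.
Reached (1/3) = 1. Collecting the sign flips along the way, the symbol is -1.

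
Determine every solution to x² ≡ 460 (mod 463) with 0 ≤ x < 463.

Since 463 ≡ 3 (mod 4), a square root of 460 is 460^((463+1)/4) = 460^116 mod 463.
Repeated squaring: 460^2≡9, 460^4≡81, 460^8≡79, 460^16≡222, 460^32≡206, 460^64≡303 (mod 463).
460^116 = 460^(64+32+16+4) ≡ 43 (mod 463).
Check: 43² = 1849 ≡ 460 (mod 463). The two roots are 43 and 420.

43, 420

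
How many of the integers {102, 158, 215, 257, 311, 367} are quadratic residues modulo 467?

(102/467) = -1 → non-residue.
(158/467) = +1 → QR.
(215/467) = -1 → non-residue.
(257/467) = -1 → non-residue.
(311/467) = -1 → non-residue.
(367/467) = -1 → non-residue.
Total quadratic residues among the 6: 1.

1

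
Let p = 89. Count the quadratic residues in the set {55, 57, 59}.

2

(55/89) = +1 → QR.
(57/89) = +1 → QR.
(59/89) = -1 → non-residue.
Total quadratic residues among the 3: 2.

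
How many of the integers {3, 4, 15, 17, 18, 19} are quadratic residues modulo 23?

(3/23) = +1 → QR.
(4/23) = +1 → QR.
(15/23) = -1 → non-residue.
(17/23) = -1 → non-residue.
(18/23) = +1 → QR.
(19/23) = -1 → non-residue.
Total quadratic residues among the 6: 3.

3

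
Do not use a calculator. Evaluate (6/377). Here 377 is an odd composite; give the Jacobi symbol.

Pull out 2: since 377 ≡ 1 (mod 8), (2/377) = +1.
Reciprocity: 3 ≡ 3 and 377 ≡ 1 (mod 4), so (3/377) = +(377/3).
Reduce top mod 3: now compute (2/3).
Pull out 2: since 3 ≡ 3 (mod 8), (2/3) = -1.
Reached (1/3) = 1. Collecting the sign flips along the way, the symbol is -1.

-1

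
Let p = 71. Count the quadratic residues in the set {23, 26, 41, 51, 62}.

0

(23/71) = -1 → non-residue.
(26/71) = -1 → non-residue.
(41/71) = -1 → non-residue.
(51/71) = -1 → non-residue.
(62/71) = -1 → non-residue.
Total quadratic residues among the 5: 0.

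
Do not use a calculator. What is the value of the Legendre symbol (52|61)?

Euler's criterion: (52/61) ≡ 52^30 (mod 61).
52^2 ≡ 20 (mod 61)
52^4 ≡ 34 (mod 61)
52^8 ≡ 58 (mod 61)
52^16 ≡ 9 (mod 61)
52^30 = 52^(16+8+4+2) ≡ 1 (mod 61).
Result is 1, so (52/61) = 1.

1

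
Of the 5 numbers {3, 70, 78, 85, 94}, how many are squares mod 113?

(3/113) = -1 → non-residue.
(70/113) = -1 → non-residue.
(78/113) = -1 → non-residue.
(85/113) = +1 → QR.
(94/113) = -1 → non-residue.
Total quadratic residues among the 5: 1.

1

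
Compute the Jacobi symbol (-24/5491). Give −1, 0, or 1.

-1

First reduce: -24 ≡ 5467 (mod 5491).
Reciprocity: 5467 ≡ 3 and 5491 ≡ 3 (mod 4), so (5467/5491) = −(5491/5467).
Reduce top mod 5467: now compute (24/5467).
Pull out 2^3: since 5467 ≡ 3 (mod 8), (2/5467) = -1, so (2/5467)^3 = -1.
Reciprocity: 3 ≡ 3 and 5467 ≡ 3 (mod 4), so (3/5467) = −(5467/3).
Reduce top mod 3: now compute (1/3).
Reached (1/3) = 1. Collecting the sign flips along the way, the symbol is -1.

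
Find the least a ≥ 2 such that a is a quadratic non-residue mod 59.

2

(2/59) = −1, so 2 is the smallest positive non-residue mod 59.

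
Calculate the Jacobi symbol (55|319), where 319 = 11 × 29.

0

Reciprocity: 55 ≡ 3 and 319 ≡ 3 (mod 4), so (55/319) = −(319/55).
Reduce top mod 55: now compute (44/55).
Pull out 2^2: since 55 ≡ 7 (mod 8), (2/55) = +1, so (2/55)^2 = +1.
Reciprocity: 11 ≡ 3 and 55 ≡ 3 (mod 4), so (11/55) = −(55/11).
Reduce top mod 11: now compute (0/11).
Top reduces to 0: gcd > 1, so the symbol is 0.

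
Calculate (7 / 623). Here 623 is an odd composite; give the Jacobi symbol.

Reciprocity: 7 ≡ 3 and 623 ≡ 3 (mod 4), so (7/623) = −(623/7).
Reduce top mod 7: now compute (0/7).
Top reduces to 0: gcd > 1, so the symbol is 0.

0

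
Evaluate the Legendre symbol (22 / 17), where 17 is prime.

-1

First reduce: 22 ≡ 5 (mod 17).
Reciprocity: 5 ≡ 1 and 17 ≡ 1 (mod 4), so (5/17) = +(17/5).
Reduce top mod 5: now compute (2/5).
Pull out 2: since 5 ≡ 5 (mod 8), (2/5) = -1.
Reached (1/5) = 1. Collecting the sign flips along the way, the symbol is -1.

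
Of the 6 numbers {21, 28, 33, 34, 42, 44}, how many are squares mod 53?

3

(21/53) = -1 → non-residue.
(28/53) = +1 → QR.
(33/53) = -1 → non-residue.
(34/53) = -1 → non-residue.
(42/53) = +1 → QR.
(44/53) = +1 → QR.
Total quadratic residues among the 6: 3.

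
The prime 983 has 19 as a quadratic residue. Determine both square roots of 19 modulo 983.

464, 519

Since 983 ≡ 3 (mod 4), a square root of 19 is 19^((983+1)/4) = 19^246 mod 983.
Repeated squaring: 19^2≡361, 19^4≡565, 19^8≡733, 19^16≡571, 19^32≡668, 19^64≡925, 19^128≡415 (mod 983).
19^246 = 19^(128+64+32+16+4+2) ≡ 519 (mod 983).
Check: 519² = 269361 ≡ 19 (mod 983). The two roots are 464 and 519.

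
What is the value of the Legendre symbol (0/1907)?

0

Top reduces to 0: gcd > 1, so the symbol is 0.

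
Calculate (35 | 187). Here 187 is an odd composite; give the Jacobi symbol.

-1

Reciprocity: 35 ≡ 3 and 187 ≡ 3 (mod 4), so (35/187) = −(187/35).
Reduce top mod 35: now compute (12/35).
Pull out 2^2: since 35 ≡ 3 (mod 8), (2/35) = -1, so (2/35)^2 = +1.
Reciprocity: 3 ≡ 3 and 35 ≡ 3 (mod 4), so (3/35) = −(35/3).
Reduce top mod 3: now compute (2/3).
Pull out 2: since 3 ≡ 3 (mod 8), (2/3) = -1.
Reached (1/3) = 1. Collecting the sign flips along the way, the symbol is -1.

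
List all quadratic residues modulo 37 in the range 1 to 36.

Square k = 1,…,18 (k and 37−k give the same square):
1²=1, 2²=4, 3²=9, 4²=16, 5²=25, 6²=36, 7²≡12, 8²≡27, 9²≡7, 10²≡26, 11²≡10, 12²≡33, 13²≡21, 14²≡11, 15²≡3, 16²≡34, 17²≡30, 18²≡28 (mod 37).
So the quadratic residues mod 37 are {1, 3, 4, 7, 9, 10, 11, 12, 16, 21, 25, 26, 27, 28, 30, 33, 34, 36}.

1, 3, 4, 7, 9, 10, 11, 12, 16, 21, 25, 26, 27, 28, 30, 33, 34, 36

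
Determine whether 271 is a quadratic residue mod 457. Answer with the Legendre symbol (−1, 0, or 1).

-1

Reciprocity: 271 ≡ 3 and 457 ≡ 1 (mod 4), so (271/457) = +(457/271).
Reduce top mod 271: now compute (186/271).
Pull out 2: since 271 ≡ 7 (mod 8), (2/271) = +1.
Reciprocity: 93 ≡ 1 and 271 ≡ 3 (mod 4), so (93/271) = +(271/93).
Reduce top mod 93: now compute (85/93).
Reciprocity: 85 ≡ 1 and 93 ≡ 1 (mod 4), so (85/93) = +(93/85).
Reduce top mod 85: now compute (8/85).
Pull out 2^3: since 85 ≡ 5 (mod 8), (2/85) = -1, so (2/85)^3 = -1.
Reached (1/85) = 1. Collecting the sign flips along the way, the symbol is -1.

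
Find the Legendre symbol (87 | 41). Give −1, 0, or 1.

Euler's criterion: (87/41) ≡ 5^20 (mod 41).
5^2 ≡ 25 (mod 41)
5^4 ≡ 10 (mod 41)
5^8 ≡ 18 (mod 41)
5^16 ≡ 37 (mod 41)
5^20 = 5^(16+4) ≡ 1 (mod 41).
Result is 1, so (87/41) = 1.

1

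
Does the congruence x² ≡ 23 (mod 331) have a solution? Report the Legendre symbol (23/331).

Reciprocity: 23 ≡ 3 and 331 ≡ 3 (mod 4), so (23/331) = −(331/23).
Reduce top mod 23: now compute (9/23).
Reciprocity: 9 ≡ 1 and 23 ≡ 3 (mod 4), so (9/23) = +(23/9).
Reduce top mod 9: now compute (5/9).
Reciprocity: 5 ≡ 1 and 9 ≡ 1 (mod 4), so (5/9) = +(9/5).
Reduce top mod 5: now compute (4/5).
Pull out 2^2: since 5 ≡ 5 (mod 8), (2/5) = -1, so (2/5)^2 = +1.
Reached (1/5) = 1. Collecting the sign flips along the way, the symbol is -1.

-1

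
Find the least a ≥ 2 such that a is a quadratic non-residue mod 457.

(2/457) = +1, so 2 is a residue.
(3/457) = +1, so 3 is a residue.
(4/457) = +1, so 4 is a residue.
(5/457) = −1, so 5 is the smallest positive non-residue mod 457.

5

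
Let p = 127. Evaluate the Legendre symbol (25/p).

1

Euler's criterion: (25/127) ≡ 25^63 (mod 127).
25^2 ≡ 117 (mod 127)
25^4 ≡ 100 (mod 127)
25^8 ≡ 94 (mod 127)
25^16 ≡ 73 (mod 127)
25^32 ≡ 122 (mod 127)
25^63 = 25^(32+16+8+4+2+1) ≡ 1 (mod 127).
Result is 1, so (25/127) = 1.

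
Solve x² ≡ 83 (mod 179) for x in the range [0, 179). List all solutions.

Since 179 ≡ 3 (mod 4), a square root of 83 is 83^((179+1)/4) = 83^45 mod 179.
Repeated squaring: 83^2≡87, 83^4≡51, 83^8≡95, 83^16≡75, 83^32≡76 (mod 179).
83^45 = 83^(32+8+4+1) ≡ 158 (mod 179).
Check: 158² = 24964 ≡ 83 (mod 179). The two roots are 21 and 158.

21, 158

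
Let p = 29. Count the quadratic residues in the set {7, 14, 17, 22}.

2

(7/29) = +1 → QR.
(14/29) = -1 → non-residue.
(17/29) = -1 → non-residue.
(22/29) = +1 → QR.
Total quadratic residues among the 4: 2.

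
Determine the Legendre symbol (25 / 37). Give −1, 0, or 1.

1

Reciprocity: 25 ≡ 1 and 37 ≡ 1 (mod 4), so (25/37) = +(37/25).
Reduce top mod 25: now compute (12/25).
Pull out 2^2: since 25 ≡ 1 (mod 8), (2/25) = +1, so (2/25)^2 = +1.
Reciprocity: 3 ≡ 3 and 25 ≡ 1 (mod 4), so (3/25) = +(25/3).
Reduce top mod 3: now compute (1/3).
Reached (1/3) = 1. Collecting the sign flips along the way, the symbol is +1.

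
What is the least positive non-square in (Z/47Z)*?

(2/47) = +1, so 2 is a residue.
(3/47) = +1, so 3 is a residue.
(4/47) = +1, so 4 is a residue.
(5/47) = −1, so 5 is the smallest positive non-residue mod 47.

5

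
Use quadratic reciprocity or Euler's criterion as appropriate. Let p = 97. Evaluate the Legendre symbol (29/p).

Euler's criterion: (29/97) ≡ 29^48 (mod 97).
29^2 ≡ 65 (mod 97)
29^4 ≡ 54 (mod 97)
29^8 ≡ 6 (mod 97)
29^16 ≡ 36 (mod 97)
29^32 ≡ 35 (mod 97)
29^48 = 29^(32+16) ≡ 96 (mod 97).
Result is 96 ≡ −1, so (29/97) = −1.

-1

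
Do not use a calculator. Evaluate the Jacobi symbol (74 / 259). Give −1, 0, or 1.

0

Pull out 2: since 259 ≡ 3 (mod 8), (2/259) = -1.
Reciprocity: 37 ≡ 1 and 259 ≡ 3 (mod 4), so (37/259) = +(259/37).
Reduce top mod 37: now compute (0/37).
Top reduces to 0: gcd > 1, so the symbol is 0.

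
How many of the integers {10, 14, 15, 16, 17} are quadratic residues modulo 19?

2

(10/19) = -1 → non-residue.
(14/19) = -1 → non-residue.
(15/19) = -1 → non-residue.
(16/19) = +1 → QR.
(17/19) = +1 → QR.
Total quadratic residues among the 5: 2.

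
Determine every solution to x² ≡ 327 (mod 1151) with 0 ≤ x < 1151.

541, 610

Since 1151 ≡ 3 (mod 4), a square root of 327 is 327^((1151+1)/4) = 327^288 mod 1151.
Repeated squaring: 327^2≡1037, 327^4≡335, 327^8≡578, 327^16≡294, 327^32≡111, 327^64≡811, 327^128≡500, 327^256≡233 (mod 1151).
327^288 = 327^(256+32) ≡ 541 (mod 1151).
Check: 541² = 292681 ≡ 327 (mod 1151). The two roots are 541 and 610.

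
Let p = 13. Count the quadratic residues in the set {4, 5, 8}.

1

(4/13) = +1 → QR.
(5/13) = -1 → non-residue.
(8/13) = -1 → non-residue.
Total quadratic residues among the 3: 1.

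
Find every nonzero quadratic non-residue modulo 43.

2,3,5,7,8,12,18,19,20,22,26,27,28,29,30,32,33,34,37,39,42

Square k = 1,…,21 (k and 43−k give the same square):
1²=1, 2²=4, 3²=9, 4²=16, 5²=25, 6²=36, 7²≡6, 8²≡21, 9²≡38, 10²≡14, 11²≡35, 12²≡15, 13²≡40, 14²≡24, 15²≡10, 16²≡41, 17²≡31, 18²≡23, 19²≡17, 20²≡13, 21²≡11 (mod 43).
The residues are {1, 4, 6, 9, 10, 11, 13, 14, 15, 16, 17, 21, 23, 24, 25, 31, 35, 36, 38, 40, 41}; the non-residues are the remaining 21 nonzero classes.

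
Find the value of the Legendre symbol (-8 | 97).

Euler's criterion: (-8/97) ≡ 89^48 (mod 97).
89^2 ≡ 64 (mod 97)
89^4 ≡ 22 (mod 97)
89^8 ≡ 96 (mod 97)
89^16 ≡ 1 (mod 97)
89^32 ≡ 1 (mod 97)
89^48 = 89^(32+16) ≡ 1 (mod 97).
Result is 1, so (-8/97) = 1.

1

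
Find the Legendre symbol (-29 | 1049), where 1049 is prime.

1

First reduce: -29 ≡ 1020 (mod 1049).
Pull out 2^2: since 1049 ≡ 1 (mod 8), (2/1049) = +1, so (2/1049)^2 = +1.
Reciprocity: 255 ≡ 3 and 1049 ≡ 1 (mod 4), so (255/1049) = +(1049/255).
Reduce top mod 255: now compute (29/255).
Reciprocity: 29 ≡ 1 and 255 ≡ 3 (mod 4), so (29/255) = +(255/29).
Reduce top mod 29: now compute (23/29).
Reciprocity: 23 ≡ 3 and 29 ≡ 1 (mod 4), so (23/29) = +(29/23).
Reduce top mod 23: now compute (6/23).
Pull out 2: since 23 ≡ 7 (mod 8), (2/23) = +1.
Reciprocity: 3 ≡ 3 and 23 ≡ 3 (mod 4), so (3/23) = −(23/3).
Reduce top mod 3: now compute (2/3).
Pull out 2: since 3 ≡ 3 (mod 8), (2/3) = -1.
Reached (1/3) = 1. Collecting the sign flips along the way, the symbol is +1.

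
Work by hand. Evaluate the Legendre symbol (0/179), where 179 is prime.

0

Top reduces to 0: gcd > 1, so the symbol is 0.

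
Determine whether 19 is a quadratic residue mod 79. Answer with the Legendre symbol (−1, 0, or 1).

Reciprocity: 19 ≡ 3 and 79 ≡ 3 (mod 4), so (19/79) = −(79/19).
Reduce top mod 19: now compute (3/19).
Reciprocity: 3 ≡ 3 and 19 ≡ 3 (mod 4), so (3/19) = −(19/3).
Reduce top mod 3: now compute (1/3).
Reached (1/3) = 1. Collecting the sign flips along the way, the symbol is +1.

1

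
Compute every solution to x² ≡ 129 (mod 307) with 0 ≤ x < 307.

71, 236

Since 307 ≡ 3 (mod 4), a square root of 129 is 129^((307+1)/4) = 129^77 mod 307.
Repeated squaring: 129^2≡63, 129^4≡285, 129^8≡177, 129^16≡15, 129^32≡225, 129^64≡277 (mod 307).
129^77 = 129^(64+8+4+1) ≡ 71 (mod 307).
Check: 71² = 5041 ≡ 129 (mod 307). The two roots are 71 and 236.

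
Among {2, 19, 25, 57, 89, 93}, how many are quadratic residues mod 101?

2

(2/101) = -1 → non-residue.
(19/101) = +1 → QR.
(25/101) = +1 → QR.
(57/101) = -1 → non-residue.
(89/101) = -1 → non-residue.
(93/101) = -1 → non-residue.
Total quadratic residues among the 6: 2.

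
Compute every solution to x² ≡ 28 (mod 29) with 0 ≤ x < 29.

12, 17

29 ≡ 1 (mod 4), so we find a root by search.
Trying successive values, 12² = 144 ≡ 28 (mod 29). The other root is 29 − 12 = 17.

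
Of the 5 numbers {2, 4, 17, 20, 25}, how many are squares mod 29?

3

(2/29) = -1 → non-residue.
(4/29) = +1 → QR.
(17/29) = -1 → non-residue.
(20/29) = +1 → QR.
(25/29) = +1 → QR.
Total quadratic residues among the 5: 3.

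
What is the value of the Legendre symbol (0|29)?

Top reduces to 0: gcd > 1, so the symbol is 0.

0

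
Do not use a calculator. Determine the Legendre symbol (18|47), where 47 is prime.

1

Pull out 2: since 47 ≡ 7 (mod 8), (2/47) = +1.
Reciprocity: 9 ≡ 1 and 47 ≡ 3 (mod 4), so (9/47) = +(47/9).
Reduce top mod 9: now compute (2/9).
Pull out 2: since 9 ≡ 1 (mod 8), (2/9) = +1.
Reached (1/9) = 1. Collecting the sign flips along the way, the symbol is +1.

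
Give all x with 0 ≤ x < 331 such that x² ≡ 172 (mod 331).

Since 331 ≡ 3 (mod 4), a square root of 172 is 172^((331+1)/4) = 172^83 mod 331.
Repeated squaring: 172^2≡125, 172^4≡68, 172^8≡321, 172^16≡100, 172^32≡70, 172^64≡266 (mod 331).
172^83 = 172^(64+16+2+1) ≡ 186 (mod 331).
Check: 186² = 34596 ≡ 172 (mod 331). The two roots are 145 and 186.

145, 186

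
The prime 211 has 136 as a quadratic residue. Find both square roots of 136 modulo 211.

66, 145

Since 211 ≡ 3 (mod 4), a square root of 136 is 136^((211+1)/4) = 136^53 mod 211.
Repeated squaring: 136^2≡139, 136^4≡120, 136^8≡52, 136^16≡172, 136^32≡44 (mod 211).
136^53 = 136^(32+16+4+1) ≡ 66 (mod 211).
Check: 66² = 4356 ≡ 136 (mod 211). The two roots are 66 and 145.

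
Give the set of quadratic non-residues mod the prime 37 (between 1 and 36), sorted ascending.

2, 5, 6, 8, 13, 14, 15, 17, 18, 19, 20, 22, 23, 24, 29, 31, 32, 35

Square k = 1,…,18 (k and 37−k give the same square):
1²=1, 2²=4, 3²=9, 4²=16, 5²=25, 6²=36, 7²≡12, 8²≡27, 9²≡7, 10²≡26, 11²≡10, 12²≡33, 13²≡21, 14²≡11, 15²≡3, 16²≡34, 17²≡30, 18²≡28 (mod 37).
The residues are {1, 3, 4, 7, 9, 10, 11, 12, 16, 21, 25, 26, 27, 28, 30, 33, 34, 36}; the non-residues are the remaining 18 nonzero classes.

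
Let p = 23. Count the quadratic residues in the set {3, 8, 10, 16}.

3

(3/23) = +1 → QR.
(8/23) = +1 → QR.
(10/23) = -1 → non-residue.
(16/23) = +1 → QR.
Total quadratic residues among the 4: 3.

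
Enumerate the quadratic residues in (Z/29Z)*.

1 4 5 6 7 9 13 16 20 22 23 24 25 28

Square k = 1,…,14 (k and 29−k give the same square):
1²=1, 2²=4, 3²=9, 4²=16, 5²=25, 6²≡7, 7²≡20, 8²≡6, 9²≡23, 10²≡13, 11²≡5, 12²≡28, 13²≡24, 14²≡22 (mod 29).
So the quadratic residues mod 29 are {1, 4, 5, 6, 7, 9, 13, 16, 20, 22, 23, 24, 25, 28}.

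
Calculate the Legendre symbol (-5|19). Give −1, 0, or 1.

-1

First reduce: -5 ≡ 14 (mod 19).
Pull out 2: since 19 ≡ 3 (mod 8), (2/19) = -1.
Reciprocity: 7 ≡ 3 and 19 ≡ 3 (mod 4), so (7/19) = −(19/7).
Reduce top mod 7: now compute (5/7).
Reciprocity: 5 ≡ 1 and 7 ≡ 3 (mod 4), so (5/7) = +(7/5).
Reduce top mod 5: now compute (2/5).
Pull out 2: since 5 ≡ 5 (mod 8), (2/5) = -1.
Reached (1/5) = 1. Collecting the sign flips along the way, the symbol is -1.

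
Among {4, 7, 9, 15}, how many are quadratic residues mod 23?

(4/23) = +1 → QR.
(7/23) = -1 → non-residue.
(9/23) = +1 → QR.
(15/23) = -1 → non-residue.
Total quadratic residues among the 4: 2.

2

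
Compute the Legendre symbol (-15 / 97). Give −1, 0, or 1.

-1

First reduce: -15 ≡ 82 (mod 97).
Pull out 2: since 97 ≡ 1 (mod 8), (2/97) = +1.
Reciprocity: 41 ≡ 1 and 97 ≡ 1 (mod 4), so (41/97) = +(97/41).
Reduce top mod 41: now compute (15/41).
Reciprocity: 15 ≡ 3 and 41 ≡ 1 (mod 4), so (15/41) = +(41/15).
Reduce top mod 15: now compute (11/15).
Reciprocity: 11 ≡ 3 and 15 ≡ 3 (mod 4), so (11/15) = −(15/11).
Reduce top mod 11: now compute (4/11).
Pull out 2^2: since 11 ≡ 3 (mod 8), (2/11) = -1, so (2/11)^2 = +1.
Reached (1/11) = 1. Collecting the sign flips along the way, the symbol is -1.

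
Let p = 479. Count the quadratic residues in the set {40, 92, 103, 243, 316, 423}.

4

(40/479) = +1 → QR.
(92/479) = +1 → QR.
(103/479) = +1 → QR.
(243/479) = +1 → QR.
(316/479) = -1 → non-residue.
(423/479) = -1 → non-residue.
Total quadratic residues among the 6: 4.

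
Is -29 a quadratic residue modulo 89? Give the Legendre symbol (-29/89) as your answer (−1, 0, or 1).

First reduce: -29 ≡ 60 (mod 89).
Pull out 2^2: since 89 ≡ 1 (mod 8), (2/89) = +1, so (2/89)^2 = +1.
Reciprocity: 15 ≡ 3 and 89 ≡ 1 (mod 4), so (15/89) = +(89/15).
Reduce top mod 15: now compute (14/15).
Pull out 2: since 15 ≡ 7 (mod 8), (2/15) = +1.
Reciprocity: 7 ≡ 3 and 15 ≡ 3 (mod 4), so (7/15) = −(15/7).
Reduce top mod 7: now compute (1/7).
Reached (1/7) = 1. Collecting the sign flips along the way, the symbol is -1.

-1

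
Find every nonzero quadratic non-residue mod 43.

2,3,5,7,8,12,18,19,20,22,26,27,28,29,30,32,33,34,37,39,42

Square k = 1,…,21 (k and 43−k give the same square):
1²=1, 2²=4, 3²=9, 4²=16, 5²=25, 6²=36, 7²≡6, 8²≡21, 9²≡38, 10²≡14, 11²≡35, 12²≡15, 13²≡40, 14²≡24, 15²≡10, 16²≡41, 17²≡31, 18²≡23, 19²≡17, 20²≡13, 21²≡11 (mod 43).
The residues are {1, 4, 6, 9, 10, 11, 13, 14, 15, 16, 17, 21, 23, 24, 25, 31, 35, 36, 38, 40, 41}; the non-residues are the remaining 21 nonzero classes.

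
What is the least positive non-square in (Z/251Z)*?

2

(2/251) = −1, so 2 is the smallest positive non-residue mod 251.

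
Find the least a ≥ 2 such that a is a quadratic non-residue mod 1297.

(2/1297) = +1, so 2 is a residue.
(3/1297) = +1, so 3 is a residue.
(4/1297) = +1, so 4 is a residue.
(5/1297) = −1, so 5 is the smallest positive non-residue mod 1297.

5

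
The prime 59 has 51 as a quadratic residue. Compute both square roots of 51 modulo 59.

13, 46

Since 59 ≡ 3 (mod 4), a square root of 51 is 51^((59+1)/4) = 51^15 mod 59.
Repeated squaring: 51^2≡5, 51^4≡25, 51^8≡35 (mod 59).
51^15 = 51^(8+4+2+1) ≡ 46 (mod 59).
Check: 46² = 2116 ≡ 51 (mod 59). The two roots are 13 and 46.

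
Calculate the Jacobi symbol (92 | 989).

Pull out 2^2: since 989 ≡ 5 (mod 8), (2/989) = -1, so (2/989)^2 = +1.
Reciprocity: 23 ≡ 3 and 989 ≡ 1 (mod 4), so (23/989) = +(989/23).
Reduce top mod 23: now compute (0/23).
Top reduces to 0: gcd > 1, so the symbol is 0.

0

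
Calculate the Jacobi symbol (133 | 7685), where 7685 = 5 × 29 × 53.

Reciprocity: 133 ≡ 1 and 7685 ≡ 1 (mod 4), so (133/7685) = +(7685/133).
Reduce top mod 133: now compute (104/133).
Pull out 2^3: since 133 ≡ 5 (mod 8), (2/133) = -1, so (2/133)^3 = -1.
Reciprocity: 13 ≡ 1 and 133 ≡ 1 (mod 4), so (13/133) = +(133/13).
Reduce top mod 13: now compute (3/13).
Reciprocity: 3 ≡ 3 and 13 ≡ 1 (mod 4), so (3/13) = +(13/3).
Reduce top mod 3: now compute (1/3).
Reached (1/3) = 1. Collecting the sign flips along the way, the symbol is -1.

-1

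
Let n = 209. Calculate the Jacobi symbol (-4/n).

1

First reduce: -4 ≡ 205 (mod 209).
Reciprocity: 205 ≡ 1 and 209 ≡ 1 (mod 4), so (205/209) = +(209/205).
Reduce top mod 205: now compute (4/205).
Pull out 2^2: since 205 ≡ 5 (mod 8), (2/205) = -1, so (2/205)^2 = +1.
Reached (1/205) = 1. Collecting the sign flips along the way, the symbol is +1.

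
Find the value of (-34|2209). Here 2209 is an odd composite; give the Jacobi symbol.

First reduce: -34 ≡ 2175 (mod 2209).
Reciprocity: 2175 ≡ 3 and 2209 ≡ 1 (mod 4), so (2175/2209) = +(2209/2175).
Reduce top mod 2175: now compute (34/2175).
Pull out 2: since 2175 ≡ 7 (mod 8), (2/2175) = +1.
Reciprocity: 17 ≡ 1 and 2175 ≡ 3 (mod 4), so (17/2175) = +(2175/17).
Reduce top mod 17: now compute (16/17).
Pull out 2^4: since 17 ≡ 1 (mod 8), (2/17) = +1, so (2/17)^4 = +1.
Reached (1/17) = 1. Collecting the sign flips along the way, the symbol is +1.

1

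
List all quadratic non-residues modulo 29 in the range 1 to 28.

2,3,8,10,11,12,14,15,17,18,19,21,26,27

Square k = 1,…,14 (k and 29−k give the same square):
1²=1, 2²=4, 3²=9, 4²=16, 5²=25, 6²≡7, 7²≡20, 8²≡6, 9²≡23, 10²≡13, 11²≡5, 12²≡28, 13²≡24, 14²≡22 (mod 29).
The residues are {1, 4, 5, 6, 7, 9, 13, 16, 20, 22, 23, 24, 25, 28}; the non-residues are the remaining 14 nonzero classes.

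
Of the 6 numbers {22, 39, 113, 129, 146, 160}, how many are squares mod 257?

(22/257) = +1 → QR.
(39/257) = -1 → non-residue.
(113/257) = +1 → QR.
(129/257) = +1 → QR.
(146/257) = +1 → QR.
(160/257) = -1 → non-residue.
Total quadratic residues among the 6: 4.

4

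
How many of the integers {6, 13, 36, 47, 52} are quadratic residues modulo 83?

(6/83) = -1 → non-residue.
(13/83) = -1 → non-residue.
(36/83) = +1 → QR.
(47/83) = -1 → non-residue.
(52/83) = -1 → non-residue.
Total quadratic residues among the 5: 1.

1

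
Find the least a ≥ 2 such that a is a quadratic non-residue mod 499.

2

(2/499) = −1, so 2 is the smallest positive non-residue mod 499.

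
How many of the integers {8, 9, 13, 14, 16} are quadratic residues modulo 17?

(8/17) = +1 → QR.
(9/17) = +1 → QR.
(13/17) = +1 → QR.
(14/17) = -1 → non-residue.
(16/17) = +1 → QR.
Total quadratic residues among the 5: 4.

4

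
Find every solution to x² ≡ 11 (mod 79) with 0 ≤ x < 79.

13, 66

Since 79 ≡ 3 (mod 4), a square root of 11 is 11^((79+1)/4) = 11^20 mod 79.
Repeated squaring: 11^2≡42, 11^4≡26, 11^8≡44, 11^16≡40 (mod 79).
11^20 = 11^(16+4) ≡ 13 (mod 79).
Check: 13² = 169 ≡ 11 (mod 79). The two roots are 13 and 66.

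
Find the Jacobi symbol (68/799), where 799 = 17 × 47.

0

Pull out 2^2: since 799 ≡ 7 (mod 8), (2/799) = +1, so (2/799)^2 = +1.
Reciprocity: 17 ≡ 1 and 799 ≡ 3 (mod 4), so (17/799) = +(799/17).
Reduce top mod 17: now compute (0/17).
Top reduces to 0: gcd > 1, so the symbol is 0.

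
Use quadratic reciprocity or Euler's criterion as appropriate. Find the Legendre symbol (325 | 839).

-1

Euler's criterion: (325/839) ≡ 325^419 (mod 839).
325^2 ≡ 750 (mod 839)
325^4 ≡ 370 (mod 839)
325^8 ≡ 143 (mod 839)
325^16 ≡ 313 (mod 839)
325^32 ≡ 645 (mod 839)
325^64 ≡ 720 (mod 839)
325^128 ≡ 737 (mod 839)
325^256 ≡ 336 (mod 839)
325^419 = 325^(256+128+32+2+1) ≡ 838 (mod 839).
Result is 838 ≡ −1, so (325/839) = −1.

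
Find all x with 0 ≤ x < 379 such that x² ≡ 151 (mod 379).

182, 197

Since 379 ≡ 3 (mod 4), a square root of 151 is 151^((379+1)/4) = 151^95 mod 379.
Repeated squaring: 151^2≡61, 151^4≡310, 151^8≡213, 151^16≡268, 151^32≡193, 151^64≡107 (mod 379).
151^95 = 151^(64+16+8+4+2+1) ≡ 197 (mod 379).
Check: 197² = 38809 ≡ 151 (mod 379). The two roots are 182 and 197.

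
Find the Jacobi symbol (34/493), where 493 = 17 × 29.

Pull out 2: since 493 ≡ 5 (mod 8), (2/493) = -1.
Reciprocity: 17 ≡ 1 and 493 ≡ 1 (mod 4), so (17/493) = +(493/17).
Reduce top mod 17: now compute (0/17).
Top reduces to 0: gcd > 1, so the symbol is 0.

0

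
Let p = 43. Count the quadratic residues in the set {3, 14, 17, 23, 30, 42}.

3

(3/43) = -1 → non-residue.
(14/43) = +1 → QR.
(17/43) = +1 → QR.
(23/43) = +1 → QR.
(30/43) = -1 → non-residue.
(42/43) = -1 → non-residue.
Total quadratic residues among the 6: 3.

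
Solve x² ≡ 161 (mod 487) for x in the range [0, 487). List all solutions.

177, 310

Since 487 ≡ 3 (mod 4), a square root of 161 is 161^((487+1)/4) = 161^122 mod 487.
Repeated squaring: 161^2≡110, 161^4≡412, 161^8≡268, 161^16≡235, 161^32≡194, 161^64≡137 (mod 487).
161^122 = 161^(64+32+16+8+2) ≡ 177 (mod 487).
Check: 177² = 31329 ≡ 161 (mod 487). The two roots are 177 and 310.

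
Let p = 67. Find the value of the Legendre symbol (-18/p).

First reduce: -18 ≡ 49 (mod 67).
Reciprocity: 49 ≡ 1 and 67 ≡ 3 (mod 4), so (49/67) = +(67/49).
Reduce top mod 49: now compute (18/49).
Pull out 2: since 49 ≡ 1 (mod 8), (2/49) = +1.
Reciprocity: 9 ≡ 1 and 49 ≡ 1 (mod 4), so (9/49) = +(49/9).
Reduce top mod 9: now compute (4/9).
Pull out 2^2: since 9 ≡ 1 (mod 8), (2/9) = +1, so (2/9)^2 = +1.
Reached (1/9) = 1. Collecting the sign flips along the way, the symbol is +1.

1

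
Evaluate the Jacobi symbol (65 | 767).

0

Reciprocity: 65 ≡ 1 and 767 ≡ 3 (mod 4), so (65/767) = +(767/65).
Reduce top mod 65: now compute (52/65).
Pull out 2^2: since 65 ≡ 1 (mod 8), (2/65) = +1, so (2/65)^2 = +1.
Reciprocity: 13 ≡ 1 and 65 ≡ 1 (mod 4), so (13/65) = +(65/13).
Reduce top mod 13: now compute (0/13).
Top reduces to 0: gcd > 1, so the symbol is 0.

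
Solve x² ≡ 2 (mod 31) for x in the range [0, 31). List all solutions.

Since 31 ≡ 3 (mod 4), a square root of 2 is 2^((31+1)/4) = 2^8 mod 31.
Repeated squaring: 2^2≡4, 2^4≡16, 2^8≡8 (mod 31).
2^8 = 2^(8) ≡ 8 (mod 31).
Check: 8² = 64 ≡ 2 (mod 31). The two roots are 8 and 23.

8, 23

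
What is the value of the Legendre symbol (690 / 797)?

1

Pull out 2: since 797 ≡ 5 (mod 8), (2/797) = -1.
Reciprocity: 345 ≡ 1 and 797 ≡ 1 (mod 4), so (345/797) = +(797/345).
Reduce top mod 345: now compute (107/345).
Reciprocity: 107 ≡ 3 and 345 ≡ 1 (mod 4), so (107/345) = +(345/107).
Reduce top mod 107: now compute (24/107).
Pull out 2^3: since 107 ≡ 3 (mod 8), (2/107) = -1, so (2/107)^3 = -1.
Reciprocity: 3 ≡ 3 and 107 ≡ 3 (mod 4), so (3/107) = −(107/3).
Reduce top mod 3: now compute (2/3).
Pull out 2: since 3 ≡ 3 (mod 8), (2/3) = -1.
Reached (1/3) = 1. Collecting the sign flips along the way, the symbol is +1.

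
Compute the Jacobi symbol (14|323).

1

Pull out 2: since 323 ≡ 3 (mod 8), (2/323) = -1.
Reciprocity: 7 ≡ 3 and 323 ≡ 3 (mod 4), so (7/323) = −(323/7).
Reduce top mod 7: now compute (1/7).
Reached (1/7) = 1. Collecting the sign flips along the way, the symbol is +1.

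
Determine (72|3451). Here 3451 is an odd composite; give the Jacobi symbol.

Pull out 2^3: since 3451 ≡ 3 (mod 8), (2/3451) = -1, so (2/3451)^3 = -1.
Reciprocity: 9 ≡ 1 and 3451 ≡ 3 (mod 4), so (9/3451) = +(3451/9).
Reduce top mod 9: now compute (4/9).
Pull out 2^2: since 9 ≡ 1 (mod 8), (2/9) = +1, so (2/9)^2 = +1.
Reached (1/9) = 1. Collecting the sign flips along the way, the symbol is -1.

-1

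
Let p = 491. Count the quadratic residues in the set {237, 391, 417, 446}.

(237/491) = +1 → QR.
(391/491) = -1 → non-residue.
(417/491) = +1 → QR.
(446/491) = -1 → non-residue.
Total quadratic residues among the 4: 2.

2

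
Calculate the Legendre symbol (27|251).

1

Reciprocity: 27 ≡ 3 and 251 ≡ 3 (mod 4), so (27/251) = −(251/27).
Reduce top mod 27: now compute (8/27).
Pull out 2^3: since 27 ≡ 3 (mod 8), (2/27) = -1, so (2/27)^3 = -1.
Reached (1/27) = 1. Collecting the sign flips along the way, the symbol is +1.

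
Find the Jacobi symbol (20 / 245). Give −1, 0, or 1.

0

Pull out 2^2: since 245 ≡ 5 (mod 8), (2/245) = -1, so (2/245)^2 = +1.
Reciprocity: 5 ≡ 1 and 245 ≡ 1 (mod 4), so (5/245) = +(245/5).
Reduce top mod 5: now compute (0/5).
Top reduces to 0: gcd > 1, so the symbol is 0.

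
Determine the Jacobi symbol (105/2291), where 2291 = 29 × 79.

Reciprocity: 105 ≡ 1 and 2291 ≡ 3 (mod 4), so (105/2291) = +(2291/105).
Reduce top mod 105: now compute (86/105).
Pull out 2: since 105 ≡ 1 (mod 8), (2/105) = +1.
Reciprocity: 43 ≡ 3 and 105 ≡ 1 (mod 4), so (43/105) = +(105/43).
Reduce top mod 43: now compute (19/43).
Reciprocity: 19 ≡ 3 and 43 ≡ 3 (mod 4), so (19/43) = −(43/19).
Reduce top mod 19: now compute (5/19).
Reciprocity: 5 ≡ 1 and 19 ≡ 3 (mod 4), so (5/19) = +(19/5).
Reduce top mod 5: now compute (4/5).
Pull out 2^2: since 5 ≡ 5 (mod 8), (2/5) = -1, so (2/5)^2 = +1.
Reached (1/5) = 1. Collecting the sign flips along the way, the symbol is -1.

-1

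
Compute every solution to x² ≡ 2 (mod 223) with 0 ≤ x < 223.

15, 208

Since 223 ≡ 3 (mod 4), a square root of 2 is 2^((223+1)/4) = 2^56 mod 223.
Repeated squaring: 2^2≡4, 2^4≡16, 2^8≡33, 2^16≡197, 2^32≡7 (mod 223).
2^56 = 2^(32+16+8) ≡ 15 (mod 223).
Check: 15² = 225 ≡ 2 (mod 223). The two roots are 15 and 208.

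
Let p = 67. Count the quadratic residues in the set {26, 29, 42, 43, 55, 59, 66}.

(26/67) = +1 → QR.
(29/67) = +1 → QR.
(42/67) = -1 → non-residue.
(43/67) = -1 → non-residue.
(55/67) = +1 → QR.
(59/67) = +1 → QR.
(66/67) = -1 → non-residue.
Total quadratic residues among the 7: 4.

4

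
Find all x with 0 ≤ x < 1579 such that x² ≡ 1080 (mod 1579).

Since 1579 ≡ 3 (mod 4), a square root of 1080 is 1080^((1579+1)/4) = 1080^395 mod 1579.
Repeated squaring: 1080^2≡1098, 1080^4≡827, 1080^8≡222, 1080^16≡335, 1080^32≡116, 1080^64≡824, 1080^128≡6, 1080^256≡36 (mod 1579).
1080^395 = 1080^(256+128+8+2+1) ≡ 86 (mod 1579).
Check: 86² = 7396 ≡ 1080 (mod 1579). The two roots are 86 and 1493.

86, 1493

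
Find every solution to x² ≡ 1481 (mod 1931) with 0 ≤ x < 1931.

310, 1621

Since 1931 ≡ 3 (mod 4), a square root of 1481 is 1481^((1931+1)/4) = 1481^483 mod 1931.
Repeated squaring: 1481^2≡1676, 1481^4≡1302, 1481^8≡1717, 1481^16≡1383, 1481^32≡999, 1481^64≡1605, 1481^128≡71, 1481^256≡1179 (mod 1931).
1481^483 = 1481^(256+128+64+32+2+1) ≡ 310 (mod 1931).
Check: 310² = 96100 ≡ 1481 (mod 1931). The two roots are 310 and 1621.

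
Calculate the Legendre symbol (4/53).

1

Euler's criterion: (4/53) ≡ 4^26 (mod 53).
4^2 ≡ 16 (mod 53)
4^4 ≡ 44 (mod 53)
4^8 ≡ 28 (mod 53)
4^16 ≡ 42 (mod 53)
4^26 = 4^(16+8+2) ≡ 1 (mod 53).
Result is 1, so (4/53) = 1.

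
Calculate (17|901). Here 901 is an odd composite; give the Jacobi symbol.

Reciprocity: 17 ≡ 1 and 901 ≡ 1 (mod 4), so (17/901) = +(901/17).
Reduce top mod 17: now compute (0/17).
Top reduces to 0: gcd > 1, so the symbol is 0.

0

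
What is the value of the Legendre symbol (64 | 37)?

1

First reduce: 64 ≡ 27 (mod 37).
Reciprocity: 27 ≡ 3 and 37 ≡ 1 (mod 4), so (27/37) = +(37/27).
Reduce top mod 27: now compute (10/27).
Pull out 2: since 27 ≡ 3 (mod 8), (2/27) = -1.
Reciprocity: 5 ≡ 1 and 27 ≡ 3 (mod 4), so (5/27) = +(27/5).
Reduce top mod 5: now compute (2/5).
Pull out 2: since 5 ≡ 5 (mod 8), (2/5) = -1.
Reached (1/5) = 1. Collecting the sign flips along the way, the symbol is +1.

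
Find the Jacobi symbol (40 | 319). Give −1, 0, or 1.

Pull out 2^3: since 319 ≡ 7 (mod 8), (2/319) = +1, so (2/319)^3 = +1.
Reciprocity: 5 ≡ 1 and 319 ≡ 3 (mod 4), so (5/319) = +(319/5).
Reduce top mod 5: now compute (4/5).
Pull out 2^2: since 5 ≡ 5 (mod 8), (2/5) = -1, so (2/5)^2 = +1.
Reached (1/5) = 1. Collecting the sign flips along the way, the symbol is +1.

1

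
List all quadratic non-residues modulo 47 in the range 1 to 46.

Square k = 1,…,23 (k and 47−k give the same square):
1²=1, 2²=4, 3²=9, 4²=16, 5²=25, 6²=36, 7²≡2, 8²≡17, 9²≡34, 10²≡6, 11²≡27, 12²≡3, 13²≡28, 14²≡8, 15²≡37, 16²≡21, 17²≡7, 18²≡42, 19²≡32, 20²≡24, 21²≡18, 22²≡14, 23²≡12 (mod 47).
The residues are {1, 2, 3, 4, 6, 7, 8, 9, 12, 14, 16, 17, 18, 21, 24, 25, 27, 28, 32, 34, 36, 37, 42}; the non-residues are the remaining 23 nonzero classes.

5,10,11,13,15,19,20,22,23,26,29,30,31,33,35,38,39,40,41,43,44,45,46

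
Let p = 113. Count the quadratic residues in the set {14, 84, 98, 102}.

3

(14/113) = +1 → QR.
(84/113) = -1 → non-residue.
(98/113) = +1 → QR.
(102/113) = +1 → QR.
Total quadratic residues among the 4: 3.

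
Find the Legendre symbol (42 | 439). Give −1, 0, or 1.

-1

Euler's criterion: (42/439) ≡ 42^219 (mod 439).
42^2 ≡ 8 (mod 439)
42^4 ≡ 64 (mod 439)
42^8 ≡ 145 (mod 439)
42^16 ≡ 392 (mod 439)
42^32 ≡ 14 (mod 439)
42^64 ≡ 196 (mod 439)
42^128 ≡ 223 (mod 439)
42^219 = 42^(128+64+16+8+2+1) ≡ 438 (mod 439).
Result is 438 ≡ −1, so (42/439) = −1.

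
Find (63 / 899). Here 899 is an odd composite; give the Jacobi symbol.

1

Reciprocity: 63 ≡ 3 and 899 ≡ 3 (mod 4), so (63/899) = −(899/63).
Reduce top mod 63: now compute (17/63).
Reciprocity: 17 ≡ 1 and 63 ≡ 3 (mod 4), so (17/63) = +(63/17).
Reduce top mod 17: now compute (12/17).
Pull out 2^2: since 17 ≡ 1 (mod 8), (2/17) = +1, so (2/17)^2 = +1.
Reciprocity: 3 ≡ 3 and 17 ≡ 1 (mod 4), so (3/17) = +(17/3).
Reduce top mod 3: now compute (2/3).
Pull out 2: since 3 ≡ 3 (mod 8), (2/3) = -1.
Reached (1/3) = 1. Collecting the sign flips along the way, the symbol is +1.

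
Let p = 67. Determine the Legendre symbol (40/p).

1

Euler's criterion: (40/67) ≡ 40^33 (mod 67).
40^2 ≡ 59 (mod 67)
40^4 ≡ 64 (mod 67)
40^8 ≡ 9 (mod 67)
40^16 ≡ 14 (mod 67)
40^32 ≡ 62 (mod 67)
40^33 = 40^(32+1) ≡ 1 (mod 67).
Result is 1, so (40/67) = 1.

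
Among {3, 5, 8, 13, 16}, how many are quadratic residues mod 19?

2

(3/19) = -1 → non-residue.
(5/19) = +1 → QR.
(8/19) = -1 → non-residue.
(13/19) = -1 → non-residue.
(16/19) = +1 → QR.
Total quadratic residues among the 5: 2.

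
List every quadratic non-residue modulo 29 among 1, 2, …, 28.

Square k = 1,…,14 (k and 29−k give the same square):
1²=1, 2²=4, 3²=9, 4²=16, 5²=25, 6²≡7, 7²≡20, 8²≡6, 9²≡23, 10²≡13, 11²≡5, 12²≡28, 13²≡24, 14²≡22 (mod 29).
The residues are {1, 4, 5, 6, 7, 9, 13, 16, 20, 22, 23, 24, 25, 28}; the non-residues are the remaining 14 nonzero classes.

2 3 8 10 11 12 14 15 17 18 19 21 26 27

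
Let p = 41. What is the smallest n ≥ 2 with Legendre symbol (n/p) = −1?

3

(2/41) = +1, so 2 is a residue.
(3/41) = −1, so 3 is the smallest positive non-residue mod 41.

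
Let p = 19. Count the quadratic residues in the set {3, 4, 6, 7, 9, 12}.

(3/19) = -1 → non-residue.
(4/19) = +1 → QR.
(6/19) = +1 → QR.
(7/19) = +1 → QR.
(9/19) = +1 → QR.
(12/19) = -1 → non-residue.
Total quadratic residues among the 6: 4.

4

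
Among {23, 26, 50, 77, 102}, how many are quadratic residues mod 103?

3

(23/103) = +1 → QR.
(26/103) = +1 → QR.
(50/103) = +1 → QR.
(77/103) = -1 → non-residue.
(102/103) = -1 → non-residue.
Total quadratic residues among the 5: 3.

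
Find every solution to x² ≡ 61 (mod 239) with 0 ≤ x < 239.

Since 239 ≡ 3 (mod 4), a square root of 61 is 61^((239+1)/4) = 61^60 mod 239.
Repeated squaring: 61^2≡136, 61^4≡93, 61^8≡45, 61^16≡113, 61^32≡102 (mod 239).
61^60 = 61^(32+16+8+4) ≡ 135 (mod 239).
Check: 135² = 18225 ≡ 61 (mod 239). The two roots are 104 and 135.

104, 135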